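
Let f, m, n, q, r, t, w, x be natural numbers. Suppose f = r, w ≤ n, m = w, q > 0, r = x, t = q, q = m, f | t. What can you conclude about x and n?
x ≤ n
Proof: q = m and m = w, thus q = w. Because f = r and f | t, r | t. t = q, so r | q. Because r = x, x | q. Since q > 0, x ≤ q. q = w, so x ≤ w. w ≤ n, so x ≤ n.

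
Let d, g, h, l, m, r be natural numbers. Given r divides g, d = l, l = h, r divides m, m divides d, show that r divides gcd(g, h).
d = l and l = h, hence d = h. r divides m and m divides d, thus r divides d. From d = h, r divides h. r divides g, so r divides gcd(g, h).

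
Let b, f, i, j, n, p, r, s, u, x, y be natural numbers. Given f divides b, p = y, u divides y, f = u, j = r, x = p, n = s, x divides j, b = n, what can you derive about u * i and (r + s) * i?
u * i divides (r + s) * i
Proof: x = p and p = y, therefore x = y. From x divides j, y divides j. From j = r, y divides r. Since u divides y, u divides r. b = n and f divides b, hence f divides n. Because f = u, u divides n. Because n = s, u divides s. Since u divides r, u divides r + s. Then u * i divides (r + s) * i.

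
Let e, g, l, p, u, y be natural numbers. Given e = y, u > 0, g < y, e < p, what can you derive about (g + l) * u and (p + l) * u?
(g + l) * u < (p + l) * u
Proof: e = y and e < p, hence y < p. g < y, so g < p. Then g + l < p + l. Since u > 0, (g + l) * u < (p + l) * u.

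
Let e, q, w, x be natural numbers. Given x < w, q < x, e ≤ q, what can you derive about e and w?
e < w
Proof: q < x and x < w, hence q < w. Since e ≤ q, e < w.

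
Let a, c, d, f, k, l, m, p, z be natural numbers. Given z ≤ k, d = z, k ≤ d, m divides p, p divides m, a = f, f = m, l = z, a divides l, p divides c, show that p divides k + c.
Because d = z and k ≤ d, k ≤ z. z ≤ k, so z = k. m divides p and p divides m, so m = p. a = f and f = m, therefore a = m. l = z and a divides l, therefore a divides z. Because a = m, m divides z. From m = p, p divides z. Since z = k, p divides k. p divides c, so p divides k + c.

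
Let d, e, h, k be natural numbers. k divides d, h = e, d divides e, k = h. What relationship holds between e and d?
e = d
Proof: k = h and h = e, hence k = e. k divides d, so e divides d. Since d divides e, e = d.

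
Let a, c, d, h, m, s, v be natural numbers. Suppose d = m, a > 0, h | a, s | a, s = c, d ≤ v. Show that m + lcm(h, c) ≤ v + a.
From d = m and d ≤ v, m ≤ v. s = c and s | a, thus c | a. Since h | a, lcm(h, c) | a. Since a > 0, lcm(h, c) ≤ a. Since m ≤ v, m + lcm(h, c) ≤ v + a.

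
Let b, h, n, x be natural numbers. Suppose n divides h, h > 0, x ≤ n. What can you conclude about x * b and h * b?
x * b ≤ h * b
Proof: Because n divides h and h > 0, n ≤ h. x ≤ n, so x ≤ h. By multiplying by a non-negative, x * b ≤ h * b.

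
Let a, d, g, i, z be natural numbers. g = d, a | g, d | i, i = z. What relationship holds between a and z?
a | z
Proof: Since g = d and a | g, a | d. d | i, so a | i. i = z, so a | z.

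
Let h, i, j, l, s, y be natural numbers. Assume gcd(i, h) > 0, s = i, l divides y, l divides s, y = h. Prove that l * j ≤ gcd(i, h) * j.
s = i and l divides s, therefore l divides i. From y = h and l divides y, l divides h. Since l divides i, l divides gcd(i, h). From gcd(i, h) > 0, l ≤ gcd(i, h). By multiplying by a non-negative, l * j ≤ gcd(i, h) * j.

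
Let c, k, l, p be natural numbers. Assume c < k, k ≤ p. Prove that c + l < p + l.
Because c < k and k ≤ p, c < p. Then c + l < p + l.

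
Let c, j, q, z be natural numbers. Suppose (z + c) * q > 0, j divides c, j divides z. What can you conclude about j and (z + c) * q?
j ≤ (z + c) * q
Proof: j divides z and j divides c, so j divides z + c. Then j divides (z + c) * q. Because (z + c) * q > 0, j ≤ (z + c) * q.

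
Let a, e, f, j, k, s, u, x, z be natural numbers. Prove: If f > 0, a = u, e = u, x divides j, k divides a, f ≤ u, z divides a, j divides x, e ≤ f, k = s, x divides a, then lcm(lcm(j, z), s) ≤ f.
e = u and e ≤ f, therefore u ≤ f. f ≤ u, so u = f. a = u, so a = f. x divides j and j divides x, hence x = j. Since x divides a, j divides a. Since z divides a, lcm(j, z) divides a. k = s and k divides a, thus s divides a. Since lcm(j, z) divides a, lcm(lcm(j, z), s) divides a. Since a = f, lcm(lcm(j, z), s) divides f. Since f > 0, lcm(lcm(j, z), s) ≤ f.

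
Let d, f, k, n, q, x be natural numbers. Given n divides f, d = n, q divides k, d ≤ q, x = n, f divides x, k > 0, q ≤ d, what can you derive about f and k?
f ≤ k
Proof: q ≤ d and d ≤ q, therefore q = d. d = n, so q = n. x = n and f divides x, hence f divides n. n divides f, so n = f. q = n, so q = f. q divides k and k > 0, so q ≤ k. q = f, so f ≤ k.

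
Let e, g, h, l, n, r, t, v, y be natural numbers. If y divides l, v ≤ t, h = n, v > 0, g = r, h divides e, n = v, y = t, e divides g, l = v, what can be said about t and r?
t divides r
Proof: h = n and n = v, hence h = v. l = v and y divides l, therefore y divides v. Since v > 0, y ≤ v. y = t, so t ≤ v. v ≤ t, so v = t. Since h = v, h = t. g = r and e divides g, so e divides r. h divides e, so h divides r. h = t, so t divides r.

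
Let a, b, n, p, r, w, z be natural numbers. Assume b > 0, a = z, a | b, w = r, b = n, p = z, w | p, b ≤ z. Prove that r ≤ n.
a = z and a | b, therefore z | b. Since b > 0, z ≤ b. b ≤ z, so z = b. Since p = z, p = b. Since w | p, w | b. Since w = r, r | b. b > 0, so r ≤ b. Since b = n, r ≤ n.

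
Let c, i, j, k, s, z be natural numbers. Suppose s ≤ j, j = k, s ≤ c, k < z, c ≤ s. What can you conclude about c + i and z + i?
c + i < z + i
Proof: s ≤ c and c ≤ s, hence s = c. j = k and s ≤ j, therefore s ≤ k. Since k < z, s < z. s = c, so c < z. Then c + i < z + i.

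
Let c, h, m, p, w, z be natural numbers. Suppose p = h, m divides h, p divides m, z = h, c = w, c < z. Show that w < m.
From p = h and p divides m, h divides m. From m divides h, h = m. Since z = h, z = m. c = w and c < z, thus w < z. Since z = m, w < m.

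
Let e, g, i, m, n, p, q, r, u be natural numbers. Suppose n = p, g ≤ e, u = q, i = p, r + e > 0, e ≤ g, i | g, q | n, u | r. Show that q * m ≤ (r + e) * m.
u = q and u | r, so q | r. From n = p and q | n, q | p. g ≤ e and e ≤ g, hence g = e. Since i | g, i | e. i = p, so p | e. Since q | p, q | e. Since q | r, q | r + e. Since r + e > 0, q ≤ r + e. Then q * m ≤ (r + e) * m.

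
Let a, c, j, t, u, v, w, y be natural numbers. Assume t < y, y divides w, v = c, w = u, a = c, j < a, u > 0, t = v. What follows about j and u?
j < u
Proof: a = c and j < a, so j < c. Since t = v and v = c, t = c. t < y, so c < y. Since j < c, j < y. From w = u and y divides w, y divides u. u > 0, so y ≤ u. j < y, so j < u.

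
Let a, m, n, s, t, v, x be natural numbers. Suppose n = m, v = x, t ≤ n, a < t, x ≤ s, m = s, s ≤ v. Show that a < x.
v = x and s ≤ v, therefore s ≤ x. From x ≤ s, s = x. Because n = m and m = s, n = s. Since a < t and t ≤ n, a < n. Since n = s, a < s. s = x, so a < x.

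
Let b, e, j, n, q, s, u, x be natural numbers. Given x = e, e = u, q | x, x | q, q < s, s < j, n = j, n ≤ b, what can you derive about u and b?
u < b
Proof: x = e and e = u, thus x = u. q | x and x | q, so q = x. q < s, so x < s. s < j, so x < j. Since x = u, u < j. From n = j and n ≤ b, j ≤ b. From u < j, u < b.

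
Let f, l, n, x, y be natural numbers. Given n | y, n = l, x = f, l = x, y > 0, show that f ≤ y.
From n = l and l = x, n = x. Since n | y, x | y. Since y > 0, x ≤ y. Since x = f, f ≤ y.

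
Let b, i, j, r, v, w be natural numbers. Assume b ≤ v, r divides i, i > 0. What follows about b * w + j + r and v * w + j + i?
b * w + j + r ≤ v * w + j + i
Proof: From b ≤ v, by multiplying by a non-negative, b * w ≤ v * w. Then b * w + j ≤ v * w + j. r divides i and i > 0, thus r ≤ i. b * w + j ≤ v * w + j, so b * w + j + r ≤ v * w + j + i.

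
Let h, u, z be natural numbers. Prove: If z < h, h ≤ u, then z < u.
z < h and h ≤ u. By transitivity, z < u.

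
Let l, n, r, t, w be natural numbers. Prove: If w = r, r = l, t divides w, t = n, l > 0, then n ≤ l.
w = r and t divides w, hence t divides r. r = l, so t divides l. l > 0, so t ≤ l. t = n, so n ≤ l.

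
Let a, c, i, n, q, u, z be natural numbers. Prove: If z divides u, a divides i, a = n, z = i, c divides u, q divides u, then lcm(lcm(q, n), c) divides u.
z = i and z divides u, so i divides u. Since a divides i, a divides u. Since a = n, n divides u. q divides u, so lcm(q, n) divides u. Since c divides u, lcm(lcm(q, n), c) divides u.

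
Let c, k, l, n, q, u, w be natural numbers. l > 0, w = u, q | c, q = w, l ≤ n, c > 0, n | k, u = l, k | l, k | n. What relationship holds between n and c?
n ≤ c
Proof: Since w = u and u = l, w = l. Because k | n and n | k, k = n. k | l, so n | l. l > 0, so n ≤ l. From l ≤ n, l = n. w = l, so w = n. From q = w and q | c, w | c. Since w = n, n | c. Since c > 0, n ≤ c.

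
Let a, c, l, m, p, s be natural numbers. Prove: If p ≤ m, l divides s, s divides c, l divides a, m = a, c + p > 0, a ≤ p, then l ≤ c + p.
l divides s and s divides c, so l divides c. From m = a and p ≤ m, p ≤ a. Since a ≤ p, a = p. l divides a, so l divides p. l divides c, so l divides c + p. Since c + p > 0, l ≤ c + p.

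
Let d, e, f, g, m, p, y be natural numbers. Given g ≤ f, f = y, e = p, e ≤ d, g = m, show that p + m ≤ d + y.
Because e = p and e ≤ d, p ≤ d. Because g = m and g ≤ f, m ≤ f. From f = y, m ≤ y. Since p ≤ d, p + m ≤ d + y.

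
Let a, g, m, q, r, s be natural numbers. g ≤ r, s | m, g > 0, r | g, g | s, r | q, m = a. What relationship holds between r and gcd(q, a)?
r | gcd(q, a)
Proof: r | g and g > 0, thus r ≤ g. Since g ≤ r, g = r. Since g | s, r | s. m = a and s | m, thus s | a. r | s, so r | a. r | q, so r | gcd(q, a).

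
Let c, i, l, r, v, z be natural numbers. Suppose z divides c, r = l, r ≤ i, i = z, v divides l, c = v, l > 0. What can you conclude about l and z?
l = z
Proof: From r = l and r ≤ i, l ≤ i. Since i = z, l ≤ z. c = v and z divides c, thus z divides v. v divides l, so z divides l. Since l > 0, z ≤ l. l ≤ z, so l = z.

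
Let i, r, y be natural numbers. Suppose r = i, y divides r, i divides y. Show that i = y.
r = i and y divides r, so y divides i. i divides y, so y = i. Then i = y.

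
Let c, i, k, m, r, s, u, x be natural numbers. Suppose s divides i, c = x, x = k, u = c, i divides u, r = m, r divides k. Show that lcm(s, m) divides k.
c = x and x = k, therefore c = k. Because u = c and i divides u, i divides c. Since c = k, i divides k. s divides i, so s divides k. r = m and r divides k, therefore m divides k. From s divides k, lcm(s, m) divides k.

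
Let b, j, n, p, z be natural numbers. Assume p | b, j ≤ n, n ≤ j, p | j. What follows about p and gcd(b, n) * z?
p | gcd(b, n) * z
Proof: j ≤ n and n ≤ j, so j = n. Since p | j, p | n. Since p | b, p | gcd(b, n). Then p | gcd(b, n) * z.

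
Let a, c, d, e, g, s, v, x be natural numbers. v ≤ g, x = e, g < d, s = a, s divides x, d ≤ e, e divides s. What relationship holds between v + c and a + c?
v + c < a + c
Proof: x = e and s divides x, thus s divides e. Since e divides s, e = s. s = a, so e = a. v ≤ g and g < d, hence v < d. Since d ≤ e, v < e. e = a, so v < a. Then v + c < a + c.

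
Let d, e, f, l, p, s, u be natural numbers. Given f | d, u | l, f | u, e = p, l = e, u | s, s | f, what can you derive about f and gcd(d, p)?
f | gcd(d, p)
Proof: l = e and e = p, therefore l = p. u | s and s | f, so u | f. Since f | u, u = f. u | l, so f | l. l = p, so f | p. Since f | d, f | gcd(d, p).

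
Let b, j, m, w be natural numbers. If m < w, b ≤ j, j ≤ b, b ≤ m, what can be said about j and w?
j < w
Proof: Because b ≤ j and j ≤ b, b = j. Because b ≤ m and m < w, b < w. b = j, so j < w.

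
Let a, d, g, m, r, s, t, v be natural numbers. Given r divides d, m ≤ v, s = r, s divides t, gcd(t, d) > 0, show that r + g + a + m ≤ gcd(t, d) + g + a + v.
s = r and s divides t, thus r divides t. From r divides d, r divides gcd(t, d). gcd(t, d) > 0, so r ≤ gcd(t, d). Then r + g ≤ gcd(t, d) + g. Then r + g + a ≤ gcd(t, d) + g + a. Because m ≤ v, r + g + a + m ≤ gcd(t, d) + g + a + v.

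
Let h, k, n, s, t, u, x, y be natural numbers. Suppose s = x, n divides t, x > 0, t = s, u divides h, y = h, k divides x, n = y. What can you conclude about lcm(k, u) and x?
lcm(k, u) ≤ x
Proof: From t = s and n divides t, n divides s. n = y, so y divides s. Since y = h, h divides s. Since s = x, h divides x. Since u divides h, u divides x. Since k divides x, lcm(k, u) divides x. x > 0, so lcm(k, u) ≤ x.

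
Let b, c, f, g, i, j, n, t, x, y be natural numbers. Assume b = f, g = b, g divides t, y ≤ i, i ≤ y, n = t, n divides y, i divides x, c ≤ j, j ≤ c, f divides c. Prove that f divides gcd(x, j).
g = b and g divides t, therefore b divides t. Since b = f, f divides t. y ≤ i and i ≤ y, hence y = i. n = t and n divides y, thus t divides y. Since y = i, t divides i. f divides t, so f divides i. i divides x, so f divides x. Because c ≤ j and j ≤ c, c = j. f divides c, so f divides j. From f divides x, f divides gcd(x, j).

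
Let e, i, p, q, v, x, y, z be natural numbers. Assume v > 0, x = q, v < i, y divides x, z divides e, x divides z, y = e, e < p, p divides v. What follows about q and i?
q < i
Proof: y = e and y divides x, thus e divides x. x divides z and z divides e, so x divides e. Since e divides x, e = x. From x = q, e = q. p divides v and v > 0, therefore p ≤ v. v < i, so p < i. Since e < p, e < i. Since e = q, q < i.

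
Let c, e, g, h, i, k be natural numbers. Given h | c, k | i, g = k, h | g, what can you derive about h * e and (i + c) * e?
h * e | (i + c) * e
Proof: g = k and h | g, so h | k. Since k | i, h | i. Because h | c, h | i + c. Then h * e | (i + c) * e.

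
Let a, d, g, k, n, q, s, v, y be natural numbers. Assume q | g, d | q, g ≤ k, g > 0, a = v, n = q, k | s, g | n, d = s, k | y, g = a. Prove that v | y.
n = q and g | n, so g | q. q | g, so q = g. From d | q, d | g. d = s, so s | g. Since k | s, k | g. Since g > 0, k ≤ g. From g ≤ k, k = g. From g = a, k = a. a = v, so k = v. Since k | y, v | y.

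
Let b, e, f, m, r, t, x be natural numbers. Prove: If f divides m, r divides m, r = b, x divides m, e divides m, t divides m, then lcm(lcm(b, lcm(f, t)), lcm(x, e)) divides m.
Since r = b and r divides m, b divides m. Because f divides m and t divides m, lcm(f, t) divides m. Because b divides m, lcm(b, lcm(f, t)) divides m. x divides m and e divides m, so lcm(x, e) divides m. lcm(b, lcm(f, t)) divides m, so lcm(lcm(b, lcm(f, t)), lcm(x, e)) divides m.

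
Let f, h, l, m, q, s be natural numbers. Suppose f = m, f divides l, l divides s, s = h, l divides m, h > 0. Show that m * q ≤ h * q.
Because f = m and f divides l, m divides l. Since l divides m, l = m. From s = h and l divides s, l divides h. Because h > 0, l ≤ h. l = m, so m ≤ h. By multiplying by a non-negative, m * q ≤ h * q.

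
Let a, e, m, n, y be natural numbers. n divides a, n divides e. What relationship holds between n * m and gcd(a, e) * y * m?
n * m divides gcd(a, e) * y * m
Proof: From n divides a and n divides e, n divides gcd(a, e). Then n divides gcd(a, e) * y. Then n * m divides gcd(a, e) * y * m.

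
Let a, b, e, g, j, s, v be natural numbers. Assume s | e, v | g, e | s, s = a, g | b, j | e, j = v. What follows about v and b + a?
v | b + a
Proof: Because v | g and g | b, v | b. e | s and s | e, therefore e = s. s = a, so e = a. j = v and j | e, thus v | e. Because e = a, v | a. Because v | b, v | b + a.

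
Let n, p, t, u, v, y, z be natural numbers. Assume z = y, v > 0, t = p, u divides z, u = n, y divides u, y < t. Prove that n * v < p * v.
From z = y and u divides z, u divides y. Since y divides u, y = u. Since u = n, y = n. Because t = p and y < t, y < p. Since y = n, n < p. Because v > 0, by multiplying by a positive, n * v < p * v.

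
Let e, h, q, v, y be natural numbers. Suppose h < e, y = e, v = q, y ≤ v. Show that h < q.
Since y = e and y ≤ v, e ≤ v. Since v = q, e ≤ q. h < e, so h < q.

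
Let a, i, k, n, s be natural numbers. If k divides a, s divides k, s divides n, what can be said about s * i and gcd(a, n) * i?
s * i divides gcd(a, n) * i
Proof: s divides k and k divides a, therefore s divides a. s divides n, so s divides gcd(a, n). Then s * i divides gcd(a, n) * i.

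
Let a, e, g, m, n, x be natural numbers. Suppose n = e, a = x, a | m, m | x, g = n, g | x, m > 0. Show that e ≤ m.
a = x and a | m, therefore x | m. m | x, so x = m. g = n and g | x, hence n | x. Since x = m, n | m. m > 0, so n ≤ m. n = e, so e ≤ m.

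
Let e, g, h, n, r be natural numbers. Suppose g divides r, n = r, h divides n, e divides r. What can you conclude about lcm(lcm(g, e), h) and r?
lcm(lcm(g, e), h) divides r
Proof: Because g divides r and e divides r, lcm(g, e) divides r. n = r and h divides n, therefore h divides r. lcm(g, e) divides r, so lcm(lcm(g, e), h) divides r.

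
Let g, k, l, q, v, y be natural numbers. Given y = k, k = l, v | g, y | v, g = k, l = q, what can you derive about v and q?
v = q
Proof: g = k and v | g, so v | k. y = k and y | v, thus k | v. v | k, so v = k. k = l, so v = l. Since l = q, v = q.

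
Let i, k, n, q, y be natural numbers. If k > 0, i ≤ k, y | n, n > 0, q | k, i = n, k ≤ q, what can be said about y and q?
y ≤ q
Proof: q | k and k > 0, hence q ≤ k. k ≤ q, so k = q. Because y | n and n > 0, y ≤ n. i = n and i ≤ k, hence n ≤ k. From y ≤ n, y ≤ k. k = q, so y ≤ q.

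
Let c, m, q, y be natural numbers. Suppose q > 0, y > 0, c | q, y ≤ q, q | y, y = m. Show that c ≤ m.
Since q | y and y > 0, q ≤ y. Since y ≤ q, q = y. y = m, so q = m. c | q and q > 0, thus c ≤ q. Since q = m, c ≤ m.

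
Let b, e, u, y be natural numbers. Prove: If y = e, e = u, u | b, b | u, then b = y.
y = e and e = u, therefore y = u. u | b and b | u, thus u = b. y = u, so y = b. Then b = y.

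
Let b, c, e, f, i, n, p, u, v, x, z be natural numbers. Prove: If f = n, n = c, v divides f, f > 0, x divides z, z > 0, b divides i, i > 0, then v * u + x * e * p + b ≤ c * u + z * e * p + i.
f = n and n = c, so f = c. From v divides f and f > 0, v ≤ f. Because f = c, v ≤ c. By multiplying by a non-negative, v * u ≤ c * u. x divides z and z > 0, therefore x ≤ z. By multiplying by a non-negative, x * e ≤ z * e. By multiplying by a non-negative, x * e * p ≤ z * e * p. v * u ≤ c * u, so v * u + x * e * p ≤ c * u + z * e * p. From b divides i and i > 0, b ≤ i. Since v * u + x * e * p ≤ c * u + z * e * p, v * u + x * e * p + b ≤ c * u + z * e * p + i.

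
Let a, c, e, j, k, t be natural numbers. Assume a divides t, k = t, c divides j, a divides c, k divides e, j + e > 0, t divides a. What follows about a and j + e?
a ≤ j + e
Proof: From a divides c and c divides j, a divides j. t divides a and a divides t, hence t = a. k = t, so k = a. Since k divides e, a divides e. Since a divides j, a divides j + e. From j + e > 0, a ≤ j + e.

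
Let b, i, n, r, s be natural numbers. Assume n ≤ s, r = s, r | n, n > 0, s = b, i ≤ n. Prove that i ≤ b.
r | n and n > 0, therefore r ≤ n. Since r = s, s ≤ n. Since n ≤ s, n = s. s = b, so n = b. Since i ≤ n, i ≤ b.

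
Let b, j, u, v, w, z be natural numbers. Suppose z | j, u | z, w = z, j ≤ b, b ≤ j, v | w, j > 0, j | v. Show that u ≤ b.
Since j ≤ b and b ≤ j, j = b. Because w = z and v | w, v | z. j | v, so j | z. Because z | j, z = j. Since u | z, u | j. Because j > 0, u ≤ j. j = b, so u ≤ b.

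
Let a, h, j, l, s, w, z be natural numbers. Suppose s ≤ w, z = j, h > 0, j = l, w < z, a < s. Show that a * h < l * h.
Since a < s and s ≤ w, a < w. z = j and j = l, hence z = l. Since w < z, w < l. a < w, so a < l. Since h > 0, a * h < l * h.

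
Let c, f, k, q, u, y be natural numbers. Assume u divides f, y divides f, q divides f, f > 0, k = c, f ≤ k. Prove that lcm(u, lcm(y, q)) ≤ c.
Since y divides f and q divides f, lcm(y, q) divides f. u divides f, so lcm(u, lcm(y, q)) divides f. f > 0, so lcm(u, lcm(y, q)) ≤ f. Because k = c and f ≤ k, f ≤ c. lcm(u, lcm(y, q)) ≤ f, so lcm(u, lcm(y, q)) ≤ c.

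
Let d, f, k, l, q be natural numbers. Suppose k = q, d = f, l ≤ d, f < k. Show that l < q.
Because d = f and l ≤ d, l ≤ f. f < k, so l < k. k = q, so l < q.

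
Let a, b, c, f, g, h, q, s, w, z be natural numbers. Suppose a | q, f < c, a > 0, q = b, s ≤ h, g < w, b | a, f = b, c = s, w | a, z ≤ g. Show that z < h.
w | a and a > 0, therefore w ≤ a. Since g < w, g < a. z ≤ g, so z < a. Because q = b and a | q, a | b. b | a, so b = a. f = b, so f = a. c = s and f < c, therefore f < s. s ≤ h, so f < h. Since f = a, a < h. Because z < a, z < h.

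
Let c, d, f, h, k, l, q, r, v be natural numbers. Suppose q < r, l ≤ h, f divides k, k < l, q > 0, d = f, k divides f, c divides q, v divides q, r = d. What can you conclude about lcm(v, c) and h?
lcm(v, c) < h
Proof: Since v divides q and c divides q, lcm(v, c) divides q. Since q > 0, lcm(v, c) ≤ q. r = d and d = f, therefore r = f. q < r, so q < f. Since k divides f and f divides k, k = f. k < l, so f < l. Since l ≤ h, f < h. Since q < f, q < h. Since lcm(v, c) ≤ q, lcm(v, c) < h.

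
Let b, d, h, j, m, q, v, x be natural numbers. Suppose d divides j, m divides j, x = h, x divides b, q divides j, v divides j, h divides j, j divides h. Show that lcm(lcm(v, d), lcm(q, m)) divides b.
Because v divides j and d divides j, lcm(v, d) divides j. Since q divides j and m divides j, lcm(q, m) divides j. From lcm(v, d) divides j, lcm(lcm(v, d), lcm(q, m)) divides j. h divides j and j divides h, hence h = j. x = h, so x = j. Since x divides b, j divides b. Since lcm(lcm(v, d), lcm(q, m)) divides j, lcm(lcm(v, d), lcm(q, m)) divides b.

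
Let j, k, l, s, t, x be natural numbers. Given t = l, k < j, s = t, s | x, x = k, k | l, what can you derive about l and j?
l < j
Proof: Since s = t and t = l, s = l. From x = k and s | x, s | k. s = l, so l | k. k | l, so k = l. k < j, so l < j.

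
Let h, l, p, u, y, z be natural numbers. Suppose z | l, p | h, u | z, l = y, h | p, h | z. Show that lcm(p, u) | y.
Because h | p and p | h, h = p. h | z, so p | z. u | z, so lcm(p, u) | z. l = y and z | l, hence z | y. lcm(p, u) | z, so lcm(p, u) | y.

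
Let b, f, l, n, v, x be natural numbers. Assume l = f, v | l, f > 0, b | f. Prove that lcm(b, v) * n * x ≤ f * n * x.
From l = f and v | l, v | f. b | f, so lcm(b, v) | f. Since f > 0, lcm(b, v) ≤ f. Then lcm(b, v) * n ≤ f * n. Then lcm(b, v) * n * x ≤ f * n * x.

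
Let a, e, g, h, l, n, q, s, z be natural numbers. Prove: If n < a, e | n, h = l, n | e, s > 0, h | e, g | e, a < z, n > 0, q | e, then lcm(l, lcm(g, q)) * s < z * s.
From e | n and n | e, e = n. Since h = l and h | e, l | e. g | e and q | e, thus lcm(g, q) | e. l | e, so lcm(l, lcm(g, q)) | e. e = n, so lcm(l, lcm(g, q)) | n. From n > 0, lcm(l, lcm(g, q)) ≤ n. Because n < a and a < z, n < z. lcm(l, lcm(g, q)) ≤ n, so lcm(l, lcm(g, q)) < z. Because s > 0, lcm(l, lcm(g, q)) * s < z * s.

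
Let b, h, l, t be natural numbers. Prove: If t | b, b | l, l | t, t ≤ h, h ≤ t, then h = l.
h ≤ t and t ≤ h, therefore h = t. Since t | b and b | l, t | l. l | t, so t = l. Because h = t, h = l.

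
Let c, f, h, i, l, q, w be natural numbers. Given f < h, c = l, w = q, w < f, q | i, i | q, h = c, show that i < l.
Because q | i and i | q, q = i. From w = q, w = i. Because w < f, i < f. h = c and c = l, hence h = l. Since f < h, f < l. From i < f, i < l.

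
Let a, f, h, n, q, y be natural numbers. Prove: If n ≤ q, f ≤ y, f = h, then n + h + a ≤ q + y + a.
Since f = h and f ≤ y, h ≤ y. Because n ≤ q, n + h ≤ q + y. Then n + h + a ≤ q + y + a.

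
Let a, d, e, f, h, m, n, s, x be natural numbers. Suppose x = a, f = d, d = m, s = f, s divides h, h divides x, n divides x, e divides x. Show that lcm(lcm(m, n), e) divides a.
f = d and d = m, so f = m. s = f and s divides h, thus f divides h. Since h divides x, f divides x. f = m, so m divides x. Because n divides x, lcm(m, n) divides x. Since e divides x, lcm(lcm(m, n), e) divides x. Since x = a, lcm(lcm(m, n), e) divides a.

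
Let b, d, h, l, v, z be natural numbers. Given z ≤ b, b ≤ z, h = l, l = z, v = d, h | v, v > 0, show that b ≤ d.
z ≤ b and b ≤ z, hence z = b. From h = l and l = z, h = z. Since h | v and v > 0, h ≤ v. Since v = d, h ≤ d. h = z, so z ≤ d. Since z = b, b ≤ d.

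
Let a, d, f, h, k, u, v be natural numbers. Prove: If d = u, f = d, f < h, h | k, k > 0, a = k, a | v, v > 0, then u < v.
f = d and f < h, hence d < h. h | k and k > 0, hence h ≤ k. d < h, so d < k. a | v and v > 0, therefore a ≤ v. a = k, so k ≤ v. d < k, so d < v. d = u, so u < v.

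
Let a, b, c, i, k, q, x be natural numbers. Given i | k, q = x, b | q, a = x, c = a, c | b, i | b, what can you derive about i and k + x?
i | k + x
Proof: q = x and b | q, thus b | x. c = a and c | b, so a | b. a = x, so x | b. Since b | x, b = x. i | b, so i | x. i | k, so i | k + x.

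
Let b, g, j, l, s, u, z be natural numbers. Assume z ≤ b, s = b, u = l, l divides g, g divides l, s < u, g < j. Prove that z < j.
l divides g and g divides l, so l = g. Since u = l, u = g. s < u, so s < g. s = b, so b < g. Since z ≤ b, z < g. Because g < j, z < j.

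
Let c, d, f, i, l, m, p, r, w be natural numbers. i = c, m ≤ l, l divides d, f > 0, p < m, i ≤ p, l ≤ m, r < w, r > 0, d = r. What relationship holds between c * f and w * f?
c * f < w * f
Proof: i ≤ p and p < m, so i < m. i = c, so c < m. l ≤ m and m ≤ l, thus l = m. d = r and l divides d, so l divides r. r > 0, so l ≤ r. Since l = m, m ≤ r. Since c < m, c < r. Since r < w, c < w. From f > 0, by multiplying by a positive, c * f < w * f.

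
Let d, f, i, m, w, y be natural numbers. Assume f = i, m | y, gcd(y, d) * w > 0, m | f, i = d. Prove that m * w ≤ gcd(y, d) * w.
f = i and i = d, so f = d. Since m | f, m | d. From m | y, m | gcd(y, d). Then m * w | gcd(y, d) * w. Since gcd(y, d) * w > 0, m * w ≤ gcd(y, d) * w.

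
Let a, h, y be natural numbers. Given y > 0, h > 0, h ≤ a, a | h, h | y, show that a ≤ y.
a | h and h > 0, thus a ≤ h. h ≤ a, so h = a. From h | y and y > 0, h ≤ y. h = a, so a ≤ y.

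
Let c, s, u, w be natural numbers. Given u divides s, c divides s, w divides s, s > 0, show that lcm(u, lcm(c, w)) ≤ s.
Since c divides s and w divides s, lcm(c, w) divides s. u divides s, so lcm(u, lcm(c, w)) divides s. Since s > 0, lcm(u, lcm(c, w)) ≤ s.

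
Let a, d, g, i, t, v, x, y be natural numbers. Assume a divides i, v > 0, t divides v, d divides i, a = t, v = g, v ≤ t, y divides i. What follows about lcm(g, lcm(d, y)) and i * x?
lcm(g, lcm(d, y)) divides i * x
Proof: From t divides v and v > 0, t ≤ v. Since v ≤ t, t = v. From v = g, t = g. From a = t and a divides i, t divides i. From t = g, g divides i. From d divides i and y divides i, lcm(d, y) divides i. Since g divides i, lcm(g, lcm(d, y)) divides i. Then lcm(g, lcm(d, y)) divides i * x.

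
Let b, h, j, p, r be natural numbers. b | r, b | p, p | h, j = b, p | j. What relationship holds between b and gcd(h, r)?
b | gcd(h, r)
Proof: j = b and p | j, thus p | b. b | p, so p = b. p | h, so b | h. Since b | r, b | gcd(h, r).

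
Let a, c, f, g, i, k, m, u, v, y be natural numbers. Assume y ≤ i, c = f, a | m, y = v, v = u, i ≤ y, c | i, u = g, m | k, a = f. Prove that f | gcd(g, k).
y = v and v = u, therefore y = u. Since u = g, y = g. i ≤ y and y ≤ i, so i = y. From c = f and c | i, f | i. i = y, so f | y. y = g, so f | g. Because a = f and a | m, f | m. Because m | k, f | k. Since f | g, f | gcd(g, k).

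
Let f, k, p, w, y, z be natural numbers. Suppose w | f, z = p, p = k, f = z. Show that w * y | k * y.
Because f = z and z = p, f = p. p = k, so f = k. w | f, so w | k. Then w * y | k * y.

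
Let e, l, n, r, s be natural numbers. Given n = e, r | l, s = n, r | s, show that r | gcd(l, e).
s = n and n = e, thus s = e. Since r | s, r | e. r | l, so r | gcd(l, e).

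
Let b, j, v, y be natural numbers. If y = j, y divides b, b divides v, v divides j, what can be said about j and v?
j = v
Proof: y divides b and b divides v, so y divides v. Since y = j, j divides v. From v divides j, j = v.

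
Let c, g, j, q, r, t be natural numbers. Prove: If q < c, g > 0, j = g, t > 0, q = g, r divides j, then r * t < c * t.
Because j = g and r divides j, r divides g. Because g > 0, r ≤ g. Because q = g and q < c, g < c. r ≤ g, so r < c. Since t > 0, by multiplying by a positive, r * t < c * t.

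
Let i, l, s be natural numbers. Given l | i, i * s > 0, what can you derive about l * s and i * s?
l * s ≤ i * s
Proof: l | i, thus l * s | i * s. Since i * s > 0, l * s ≤ i * s.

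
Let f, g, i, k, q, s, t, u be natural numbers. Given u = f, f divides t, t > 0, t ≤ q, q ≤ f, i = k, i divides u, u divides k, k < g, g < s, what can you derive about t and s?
t < s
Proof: f divides t and t > 0, therefore f ≤ t. t ≤ q and q ≤ f, therefore t ≤ f. f ≤ t, so f = t. u = f, so u = t. i = k and i divides u, thus k divides u. u divides k, so k = u. k < g and g < s, therefore k < s. Since k = u, u < s. u = t, so t < s.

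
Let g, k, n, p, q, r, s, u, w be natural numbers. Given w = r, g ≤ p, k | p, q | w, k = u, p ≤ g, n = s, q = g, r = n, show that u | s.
k = u and k | p, hence u | p. g ≤ p and p ≤ g, therefore g = p. Since q = g, q = p. r = n and n = s, thus r = s. Since w = r and q | w, q | r. Since r = s, q | s. Since q = p, p | s. u | p, so u | s.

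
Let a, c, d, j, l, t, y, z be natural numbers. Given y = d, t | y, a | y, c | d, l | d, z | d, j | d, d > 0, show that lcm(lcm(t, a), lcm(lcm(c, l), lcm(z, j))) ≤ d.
t | y and a | y, therefore lcm(t, a) | y. y = d, so lcm(t, a) | d. From c | d and l | d, lcm(c, l) | d. z | d and j | d, hence lcm(z, j) | d. lcm(c, l) | d, so lcm(lcm(c, l), lcm(z, j)) | d. lcm(t, a) | d, so lcm(lcm(t, a), lcm(lcm(c, l), lcm(z, j))) | d. Since d > 0, lcm(lcm(t, a), lcm(lcm(c, l), lcm(z, j))) ≤ d.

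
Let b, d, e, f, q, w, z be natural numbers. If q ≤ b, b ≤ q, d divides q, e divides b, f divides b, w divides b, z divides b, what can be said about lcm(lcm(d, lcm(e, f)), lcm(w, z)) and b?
lcm(lcm(d, lcm(e, f)), lcm(w, z)) divides b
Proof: q ≤ b and b ≤ q, therefore q = b. d divides q, so d divides b. Since e divides b and f divides b, lcm(e, f) divides b. Since d divides b, lcm(d, lcm(e, f)) divides b. From w divides b and z divides b, lcm(w, z) divides b. Since lcm(d, lcm(e, f)) divides b, lcm(lcm(d, lcm(e, f)), lcm(w, z)) divides b.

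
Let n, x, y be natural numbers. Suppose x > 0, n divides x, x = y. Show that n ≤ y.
n divides x and x > 0, thus n ≤ x. Since x = y, n ≤ y.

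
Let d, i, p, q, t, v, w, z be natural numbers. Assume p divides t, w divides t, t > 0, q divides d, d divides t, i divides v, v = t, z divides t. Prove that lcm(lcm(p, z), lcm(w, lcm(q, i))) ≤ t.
p divides t and z divides t, thus lcm(p, z) divides t. q divides d and d divides t, so q divides t. v = t and i divides v, so i divides t. q divides t, so lcm(q, i) divides t. w divides t, so lcm(w, lcm(q, i)) divides t. Since lcm(p, z) divides t, lcm(lcm(p, z), lcm(w, lcm(q, i))) divides t. t > 0, so lcm(lcm(p, z), lcm(w, lcm(q, i))) ≤ t.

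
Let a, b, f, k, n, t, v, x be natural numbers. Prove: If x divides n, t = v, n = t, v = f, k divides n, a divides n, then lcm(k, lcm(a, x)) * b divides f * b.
n = t and t = v, so n = v. Because v = f, n = f. a divides n and x divides n, so lcm(a, x) divides n. Since k divides n, lcm(k, lcm(a, x)) divides n. Since n = f, lcm(k, lcm(a, x)) divides f. Then lcm(k, lcm(a, x)) * b divides f * b.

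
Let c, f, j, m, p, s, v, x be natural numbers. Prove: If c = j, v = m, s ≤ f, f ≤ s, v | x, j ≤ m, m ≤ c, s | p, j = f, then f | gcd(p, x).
s ≤ f and f ≤ s, hence s = f. s | p, so f | p. From c = j and m ≤ c, m ≤ j. j ≤ m, so m = j. Since v = m, v = j. j = f, so v = f. v | x, so f | x. Since f | p, f | gcd(p, x).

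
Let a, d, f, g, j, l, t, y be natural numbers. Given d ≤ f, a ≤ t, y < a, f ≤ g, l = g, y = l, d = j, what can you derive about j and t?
j < t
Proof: d = j and d ≤ f, therefore j ≤ f. Since f ≤ g, j ≤ g. Since y < a and a ≤ t, y < t. Since y = l, l < t. l = g, so g < t. j ≤ g, so j < t.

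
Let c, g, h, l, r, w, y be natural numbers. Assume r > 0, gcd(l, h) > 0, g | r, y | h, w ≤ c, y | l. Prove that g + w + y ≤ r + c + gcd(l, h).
g | r and r > 0, therefore g ≤ r. Because y | l and y | h, y | gcd(l, h). gcd(l, h) > 0, so y ≤ gcd(l, h). Since w ≤ c, w + y ≤ c + gcd(l, h). From g ≤ r, g + w + y ≤ r + c + gcd(l, h).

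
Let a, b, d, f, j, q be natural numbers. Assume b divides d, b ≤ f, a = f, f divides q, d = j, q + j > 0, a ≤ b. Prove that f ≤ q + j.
From a = f and a ≤ b, f ≤ b. Since b ≤ f, b = f. Since b divides d, f divides d. Since d = j, f divides j. f divides q, so f divides q + j. Since q + j > 0, f ≤ q + j.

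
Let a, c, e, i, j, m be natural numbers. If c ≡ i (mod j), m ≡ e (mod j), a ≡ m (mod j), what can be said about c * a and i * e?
c * a ≡ i * e (mod j)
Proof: Since a ≡ m (mod j) and m ≡ e (mod j), a ≡ e (mod j). c ≡ i (mod j), so c * a ≡ i * e (mod j).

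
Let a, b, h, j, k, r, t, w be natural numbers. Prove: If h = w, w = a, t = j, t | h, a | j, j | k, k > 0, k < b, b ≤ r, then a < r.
h = w and w = a, hence h = a. t = j and t | h, thus j | h. Since h = a, j | a. Since a | j, j = a. Because j | k and k > 0, j ≤ k. From k < b, j < b. From b ≤ r, j < r. Since j = a, a < r.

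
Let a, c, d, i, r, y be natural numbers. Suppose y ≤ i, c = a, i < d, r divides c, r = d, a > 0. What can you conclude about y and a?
y < a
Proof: Because y ≤ i and i < d, y < d. Since r = d and r divides c, d divides c. c = a, so d divides a. Since a > 0, d ≤ a. From y < d, y < a.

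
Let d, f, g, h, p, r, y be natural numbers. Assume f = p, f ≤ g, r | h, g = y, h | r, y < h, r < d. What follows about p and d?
p < d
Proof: Since f = p and f ≤ g, p ≤ g. Since g = y, p ≤ y. h | r and r | h, so h = r. y < h, so y < r. r < d, so y < d. Since p ≤ y, p < d.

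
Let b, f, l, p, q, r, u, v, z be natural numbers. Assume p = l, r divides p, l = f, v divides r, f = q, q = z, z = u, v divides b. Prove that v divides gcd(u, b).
l = f and f = q, thus l = q. q = z, so l = z. p = l and r divides p, hence r divides l. From l = z, r divides z. Since z = u, r divides u. v divides r, so v divides u. v divides b, so v divides gcd(u, b).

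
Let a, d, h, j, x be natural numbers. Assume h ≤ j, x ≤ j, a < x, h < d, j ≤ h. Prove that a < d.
j ≤ h and h ≤ j, hence j = h. Because a < x and x ≤ j, a < j. j = h, so a < h. h < d, so a < d.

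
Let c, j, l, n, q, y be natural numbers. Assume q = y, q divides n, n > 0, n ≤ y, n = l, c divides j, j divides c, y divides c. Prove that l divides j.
q = y and q divides n, so y divides n. n > 0, so y ≤ n. From n ≤ y, y = n. Because n = l, y = l. Because c divides j and j divides c, c = j. y divides c, so y divides j. Because y = l, l divides j.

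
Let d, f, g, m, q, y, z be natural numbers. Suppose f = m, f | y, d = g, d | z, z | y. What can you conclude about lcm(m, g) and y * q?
lcm(m, g) | y * q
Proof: f = m and f | y, therefore m | y. d | z and z | y, therefore d | y. d = g, so g | y. Since m | y, lcm(m, g) | y. Then lcm(m, g) | y * q.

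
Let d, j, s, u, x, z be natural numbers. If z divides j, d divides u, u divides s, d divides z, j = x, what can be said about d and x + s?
d divides x + s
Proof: j = x and z divides j, thus z divides x. d divides z, so d divides x. d divides u and u divides s, so d divides s. d divides x, so d divides x + s.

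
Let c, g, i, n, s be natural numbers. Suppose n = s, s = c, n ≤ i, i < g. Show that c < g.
Since n = s and s = c, n = c. n ≤ i and i < g, thus n < g. From n = c, c < g.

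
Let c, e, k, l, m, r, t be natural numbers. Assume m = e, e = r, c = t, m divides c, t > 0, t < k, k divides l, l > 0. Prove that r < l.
Since m = e and e = r, m = r. From c = t and m divides c, m divides t. t > 0, so m ≤ t. m = r, so r ≤ t. t < k, so r < k. Because k divides l and l > 0, k ≤ l. r < k, so r < l.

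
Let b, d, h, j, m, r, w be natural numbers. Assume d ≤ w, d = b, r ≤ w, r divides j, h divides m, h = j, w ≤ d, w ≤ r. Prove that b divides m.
r ≤ w and w ≤ r, hence r = w. From w ≤ d and d ≤ w, w = d. r = w, so r = d. Since d = b, r = b. h = j and h divides m, hence j divides m. Because r divides j, r divides m. r = b, so b divides m.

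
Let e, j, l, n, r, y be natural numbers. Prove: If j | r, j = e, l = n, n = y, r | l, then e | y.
j = e and j | r, thus e | r. Since l = n and r | l, r | n. Since e | r, e | n. n = y, so e | y.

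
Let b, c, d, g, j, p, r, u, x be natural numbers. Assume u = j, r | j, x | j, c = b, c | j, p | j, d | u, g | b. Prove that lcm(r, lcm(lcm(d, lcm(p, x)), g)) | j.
Because u = j and d | u, d | j. p | j and x | j, so lcm(p, x) | j. Since d | j, lcm(d, lcm(p, x)) | j. c = b and c | j, so b | j. Since g | b, g | j. Since lcm(d, lcm(p, x)) | j, lcm(lcm(d, lcm(p, x)), g) | j. Since r | j, lcm(r, lcm(lcm(d, lcm(p, x)), g)) | j.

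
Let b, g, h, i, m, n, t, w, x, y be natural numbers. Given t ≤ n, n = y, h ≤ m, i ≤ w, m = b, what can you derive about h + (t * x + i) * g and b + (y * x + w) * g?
h + (t * x + i) * g ≤ b + (y * x + w) * g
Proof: Because m = b and h ≤ m, h ≤ b. n = y and t ≤ n, thus t ≤ y. By multiplying by a non-negative, t * x ≤ y * x. Since i ≤ w, t * x + i ≤ y * x + w. By multiplying by a non-negative, (t * x + i) * g ≤ (y * x + w) * g. Since h ≤ b, h + (t * x + i) * g ≤ b + (y * x + w) * g.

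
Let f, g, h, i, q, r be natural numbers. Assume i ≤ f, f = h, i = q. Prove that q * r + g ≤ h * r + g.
From i = q and i ≤ f, q ≤ f. Since f = h, q ≤ h. By multiplying by a non-negative, q * r ≤ h * r. Then q * r + g ≤ h * r + g.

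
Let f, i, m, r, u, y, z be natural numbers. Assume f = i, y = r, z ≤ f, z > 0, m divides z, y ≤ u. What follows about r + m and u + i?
r + m ≤ u + i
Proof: y = r and y ≤ u, thus r ≤ u. Since m divides z and z > 0, m ≤ z. Because f = i and z ≤ f, z ≤ i. Because m ≤ z, m ≤ i. Since r ≤ u, r + m ≤ u + i.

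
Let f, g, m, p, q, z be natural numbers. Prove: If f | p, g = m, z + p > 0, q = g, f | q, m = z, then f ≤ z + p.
Because g = m and m = z, g = z. From q = g and f | q, f | g. g = z, so f | z. Since f | p, f | z + p. z + p > 0, so f ≤ z + p.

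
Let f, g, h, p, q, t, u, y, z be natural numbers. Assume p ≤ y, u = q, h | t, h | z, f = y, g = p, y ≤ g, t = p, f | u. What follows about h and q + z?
h | q + z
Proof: t = p and h | t, hence h | p. g = p and y ≤ g, so y ≤ p. Since p ≤ y, y = p. u = q and f | u, therefore f | q. Since f = y, y | q. Since y = p, p | q. Since h | p, h | q. Since h | z, h | q + z.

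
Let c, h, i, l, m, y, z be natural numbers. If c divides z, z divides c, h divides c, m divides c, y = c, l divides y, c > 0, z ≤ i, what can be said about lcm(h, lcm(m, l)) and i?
lcm(h, lcm(m, l)) ≤ i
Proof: c divides z and z divides c, therefore c = z. y = c and l divides y, hence l divides c. From m divides c, lcm(m, l) divides c. From h divides c, lcm(h, lcm(m, l)) divides c. c > 0, so lcm(h, lcm(m, l)) ≤ c. c = z, so lcm(h, lcm(m, l)) ≤ z. z ≤ i, so lcm(h, lcm(m, l)) ≤ i.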